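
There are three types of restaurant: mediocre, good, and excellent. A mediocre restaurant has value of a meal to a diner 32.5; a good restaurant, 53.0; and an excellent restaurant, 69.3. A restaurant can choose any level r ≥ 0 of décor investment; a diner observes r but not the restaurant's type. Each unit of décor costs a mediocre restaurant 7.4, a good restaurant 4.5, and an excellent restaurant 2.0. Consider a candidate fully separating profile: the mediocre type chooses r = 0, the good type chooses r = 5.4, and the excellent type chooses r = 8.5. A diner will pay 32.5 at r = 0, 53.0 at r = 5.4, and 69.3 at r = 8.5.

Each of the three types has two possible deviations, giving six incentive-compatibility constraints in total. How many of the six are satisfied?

Excellent (own payoff 69.3 − 2.0×8.5 = 52.3): to r=0 gives 32.5 → no gain ✓; to r=5.4 gives 53.0 − 2.0×5.4 = 42.2 → no gain ✓.
Good (own payoff 53.0 − 4.5×5.4 = 28.7): to r=0 gives 32.5 → profitable ✗; to r=8.5 gives 69.3 − 4.5×8.5 = 31.05 → profitable ✗.
Mediocre (own payoff 32.5): to r=5.4 gives 53.0 − 7.4×5.4 = 13.04 → no gain ✓; to r=8.5 gives 69.3 − 7.4×8.5 = 6.4 → no gain ✓.
4 of the 6 constraints hold; not an equilibrium.

4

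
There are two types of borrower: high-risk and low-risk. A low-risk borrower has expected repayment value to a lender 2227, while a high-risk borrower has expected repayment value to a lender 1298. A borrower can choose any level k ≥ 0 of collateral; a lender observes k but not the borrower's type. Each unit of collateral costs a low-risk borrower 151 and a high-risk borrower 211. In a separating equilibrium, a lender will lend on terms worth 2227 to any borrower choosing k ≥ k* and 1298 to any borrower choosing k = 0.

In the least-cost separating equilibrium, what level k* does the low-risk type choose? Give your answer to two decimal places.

4.40

A high-risk borrower choosing k = 0 receives 1298.
Imitating at k* instead would pay 2227 at cost 211·k*, netting 2227 − 211·k*.
Indifference: 1298 = 2227 − 211·k*, so k* = (2227 − 1298) / 211 ≈ 4.40.
At k* the high-risk type's incentive constraint just binds; the low-risk type strictly prefers k* since its per-unit cost is lower.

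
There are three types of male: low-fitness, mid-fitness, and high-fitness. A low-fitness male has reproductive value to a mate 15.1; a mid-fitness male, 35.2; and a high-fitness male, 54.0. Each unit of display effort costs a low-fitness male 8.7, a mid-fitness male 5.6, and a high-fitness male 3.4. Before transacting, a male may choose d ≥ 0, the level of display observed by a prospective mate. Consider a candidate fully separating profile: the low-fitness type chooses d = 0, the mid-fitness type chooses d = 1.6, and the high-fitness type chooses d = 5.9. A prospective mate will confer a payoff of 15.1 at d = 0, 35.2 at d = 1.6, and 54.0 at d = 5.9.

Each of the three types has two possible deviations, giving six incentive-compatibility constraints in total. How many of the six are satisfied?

High-fitness (own payoff 54.0 − 3.4×5.9 = 33.94): to d=0 gives 15.1 → no gain ✓; to d=1.6 gives 35.2 − 3.4×1.6 = 29.76 → no gain ✓.
Mid-fitness (own payoff 35.2 − 5.6×1.6 = 26.24): to d=0 gives 15.1 → no gain ✓; to d=5.9 gives 54.0 − 5.6×5.9 = 20.96 → no gain ✓.
Low-fitness (own payoff 15.1): to d=1.6 gives 35.2 − 8.7×1.6 = 21.28 → profitable ✗; to d=5.9 gives 54.0 − 8.7×5.9 = 2.67 → no gain ✓.
5 of the 6 constraints hold; not an equilibrium.

5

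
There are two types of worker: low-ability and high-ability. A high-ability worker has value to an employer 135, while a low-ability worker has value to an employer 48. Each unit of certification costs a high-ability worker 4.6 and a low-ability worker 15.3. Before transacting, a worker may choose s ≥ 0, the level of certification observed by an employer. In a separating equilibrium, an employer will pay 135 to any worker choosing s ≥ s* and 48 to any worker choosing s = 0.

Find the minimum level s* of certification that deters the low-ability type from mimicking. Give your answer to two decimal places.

5.69

A low-ability worker choosing s = 0 receives 48.
Imitating at s* instead would pay 135 at cost 15.3·s*, netting 135 − 15.3·s*.
Indifference: 48 = 135 − 15.3·s*, so s* = (135 − 48) / 15.3 ≈ 5.69.
This is the low-ability type's binding incentive-compatibility constraint; any s ≥ 5.69 sustains separation on that side.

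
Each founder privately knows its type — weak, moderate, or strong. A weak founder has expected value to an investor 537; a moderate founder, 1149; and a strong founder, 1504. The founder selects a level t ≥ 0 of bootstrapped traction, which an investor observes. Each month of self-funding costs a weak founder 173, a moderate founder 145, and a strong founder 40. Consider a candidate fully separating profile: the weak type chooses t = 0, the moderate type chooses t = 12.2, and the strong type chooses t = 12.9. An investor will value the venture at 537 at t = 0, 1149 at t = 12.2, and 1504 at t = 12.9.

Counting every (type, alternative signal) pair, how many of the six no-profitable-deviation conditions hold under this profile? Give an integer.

Strong (own payoff 1504 − 40×12.9 = 988): to t=0 gives 537 → no gain ✓; to t=12.2 gives 1149 − 40×12.2 = 661 → no gain ✓.
Moderate (own payoff 1149 − 145×12.2 = -620): to t=0 gives 537 → profitable ✗; to t=12.9 gives 1504 − 145×12.9 = -366.5 → profitable ✗.
Weak (own payoff 537): to t=12.2 gives 1149 − 173×12.2 = -961.6 → no gain ✓; to t=12.9 gives 1504 − 173×12.9 = -727.7 → no gain ✓.
4 of the 6 constraints hold; not an equilibrium.

4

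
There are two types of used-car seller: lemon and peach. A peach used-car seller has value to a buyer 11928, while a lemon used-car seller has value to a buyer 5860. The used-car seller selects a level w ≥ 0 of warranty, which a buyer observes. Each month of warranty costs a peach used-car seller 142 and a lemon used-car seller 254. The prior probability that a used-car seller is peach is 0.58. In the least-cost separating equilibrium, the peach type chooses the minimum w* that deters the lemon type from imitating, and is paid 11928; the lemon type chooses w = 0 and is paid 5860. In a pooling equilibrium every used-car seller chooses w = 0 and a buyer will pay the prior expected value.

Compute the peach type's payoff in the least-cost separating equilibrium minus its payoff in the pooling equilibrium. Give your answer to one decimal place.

Least-cost separating signal: w* solves 5860 = 11928 − 254·w*, so w* = (11928 − 5860)/254 ≈ 23.8898.
Peach type's separating payoff: 11928 − 142 × w* = 11928 − 142 × (11928 − 5860)/254 = 11928 − 861656/254 ≈ 8535.654.
Pooling payoff: 0.58 × 11928 + 0.42 × 5860 = 9379.44.
Difference: 8535.654 − 9379.44 = -843.786, i.e. -843.8 to one decimal place.
The peach type would prefer the pooling outcome.

-843.8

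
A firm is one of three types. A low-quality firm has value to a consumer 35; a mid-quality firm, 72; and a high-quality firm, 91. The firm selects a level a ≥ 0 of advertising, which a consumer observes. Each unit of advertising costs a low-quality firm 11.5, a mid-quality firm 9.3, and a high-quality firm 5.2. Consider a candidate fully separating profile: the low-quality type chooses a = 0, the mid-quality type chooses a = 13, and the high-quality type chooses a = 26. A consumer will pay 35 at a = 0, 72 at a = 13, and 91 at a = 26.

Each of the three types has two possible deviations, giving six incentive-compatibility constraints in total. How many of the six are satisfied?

3

Low-quality (own payoff 35): to a=13 gives 72 − 11.5×13 = -77.5 → no gain ✓; to a=26 gives 91 − 11.5×26 = -208 → no gain ✓.
Mid-quality (own payoff 72 − 9.3×13 = -48.9): to a=0 gives 35 → profitable ✗; to a=26 gives 91 − 9.3×26 = -150.8 → no gain ✓.
High-quality (own payoff 91 − 5.2×26 = -44.2): to a=0 gives 35 → profitable ✗; to a=13 gives 72 − 5.2×13 = 4.4 → profitable ✗.
3 of the 6 constraints hold; not an equilibrium.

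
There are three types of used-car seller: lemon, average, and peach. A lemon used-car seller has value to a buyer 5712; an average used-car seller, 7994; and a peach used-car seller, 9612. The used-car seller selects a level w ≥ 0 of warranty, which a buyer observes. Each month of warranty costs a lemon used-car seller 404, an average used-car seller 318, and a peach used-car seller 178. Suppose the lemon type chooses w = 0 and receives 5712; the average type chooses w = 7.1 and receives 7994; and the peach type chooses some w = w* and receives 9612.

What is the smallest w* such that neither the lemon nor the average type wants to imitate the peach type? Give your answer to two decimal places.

Lemon type (on-path payoff 5712) won't mimic when 5712 ≥ 9612 − 404·w*, i.e. w* ≥ 9.65.
Average type (on-path payoff 7994 − 318×7.1 = 5736.2) won't mimic when 5736.2 ≥ 9612 − 318·w*, i.e. w* ≥ 12.19.
Both must hold, so w* = max(9.65, 12.19) = 12.19. The average type's constraint binds.

12.19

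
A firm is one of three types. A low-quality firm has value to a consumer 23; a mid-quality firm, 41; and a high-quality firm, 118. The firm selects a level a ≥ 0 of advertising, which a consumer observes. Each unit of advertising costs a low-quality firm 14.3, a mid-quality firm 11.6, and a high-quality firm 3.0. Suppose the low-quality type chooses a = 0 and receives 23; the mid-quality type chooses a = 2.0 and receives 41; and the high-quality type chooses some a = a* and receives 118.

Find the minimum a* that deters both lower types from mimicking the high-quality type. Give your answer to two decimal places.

Mid-quality type (on-path payoff 41 − 11.6×2.0 = 17.8) won't mimic when 17.8 ≥ 118 − 11.6·a*, i.e. a* ≥ 8.64.
Low-quality type (on-path payoff 23) won't mimic when 23 ≥ 118 − 14.3·a*, i.e. a* ≥ 6.64.
Both must hold, so a* = max(6.64, 8.64) = 8.64. The mid-quality type's constraint binds.

8.64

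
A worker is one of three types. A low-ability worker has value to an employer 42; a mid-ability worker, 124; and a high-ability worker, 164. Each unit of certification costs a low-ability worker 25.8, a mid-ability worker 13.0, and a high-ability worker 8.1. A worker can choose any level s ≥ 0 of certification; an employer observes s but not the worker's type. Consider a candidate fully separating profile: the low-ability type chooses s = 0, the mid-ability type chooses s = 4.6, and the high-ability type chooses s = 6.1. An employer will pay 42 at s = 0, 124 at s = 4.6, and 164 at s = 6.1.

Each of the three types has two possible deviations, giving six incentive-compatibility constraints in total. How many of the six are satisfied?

5

High-ability (own payoff 164 − 8.1×6.1 = 114.59): to s=0 gives 42 → no gain ✓; to s=4.6 gives 124 − 8.1×4.6 = 86.74 → no gain ✓.
Mid-ability (own payoff 124 − 13.0×4.6 = 64.2): to s=0 gives 42 → no gain ✓; to s=6.1 gives 164 − 13.0×6.1 = 84.7 → profitable ✗.
Low-ability (own payoff 42): to s=4.6 gives 124 − 25.8×4.6 = 5.32 → no gain ✓; to s=6.1 gives 164 − 25.8×6.1 = 6.62 → no gain ✓.
5 of the 6 constraints hold; not an equilibrium.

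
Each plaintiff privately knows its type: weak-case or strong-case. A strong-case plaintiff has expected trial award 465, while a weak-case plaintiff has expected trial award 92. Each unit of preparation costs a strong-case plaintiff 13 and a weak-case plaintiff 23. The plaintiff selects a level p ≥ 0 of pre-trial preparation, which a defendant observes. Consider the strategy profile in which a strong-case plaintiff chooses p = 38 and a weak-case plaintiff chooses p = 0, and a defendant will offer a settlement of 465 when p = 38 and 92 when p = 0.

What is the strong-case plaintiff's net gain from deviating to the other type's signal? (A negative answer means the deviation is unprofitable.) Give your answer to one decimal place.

121.0

Playing p = 38 the strong-case plaintiff receives 465 − 13 × 38 = -29.
Deviating to p = 0 yields 92 instead.
Gain from deviating: 92 − (-29) = 121.0.
The gain is positive, so the strong-case type's incentive-compatibility constraint is violated — this profile is not a separating equilibrium.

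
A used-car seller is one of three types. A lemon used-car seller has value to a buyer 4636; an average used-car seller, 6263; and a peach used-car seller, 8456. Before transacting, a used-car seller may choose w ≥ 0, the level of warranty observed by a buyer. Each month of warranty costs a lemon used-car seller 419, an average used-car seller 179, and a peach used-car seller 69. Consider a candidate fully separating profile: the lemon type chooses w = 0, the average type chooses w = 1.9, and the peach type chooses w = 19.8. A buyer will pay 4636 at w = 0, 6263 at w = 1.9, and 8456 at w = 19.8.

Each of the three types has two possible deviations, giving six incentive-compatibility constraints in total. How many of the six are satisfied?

Lemon (own payoff 4636): to w=1.9 gives 6263 − 419×1.9 = 5466.9 → profitable ✗; to w=19.8 gives 8456 − 419×19.8 = 159.8 → no gain ✓.
Average (own payoff 6263 − 179×1.9 = 5922.9): to w=0 gives 4636 → no gain ✓; to w=19.8 gives 8456 − 179×19.8 = 4911.8 → no gain ✓.
Peach (own payoff 8456 − 69×19.8 = 7089.8): to w=0 gives 4636 → no gain ✓; to w=1.9 gives 6263 − 69×1.9 = 6131.9 → no gain ✓.
5 of the 6 constraints hold; not an equilibrium.

5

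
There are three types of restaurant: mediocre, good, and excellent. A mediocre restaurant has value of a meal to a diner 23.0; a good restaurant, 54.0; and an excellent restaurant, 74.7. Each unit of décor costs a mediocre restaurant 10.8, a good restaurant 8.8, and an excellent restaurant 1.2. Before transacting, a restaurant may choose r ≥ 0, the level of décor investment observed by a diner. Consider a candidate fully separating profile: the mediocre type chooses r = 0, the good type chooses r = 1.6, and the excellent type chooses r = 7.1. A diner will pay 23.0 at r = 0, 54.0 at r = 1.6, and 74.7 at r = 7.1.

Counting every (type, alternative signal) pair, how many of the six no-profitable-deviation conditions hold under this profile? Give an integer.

Good (own payoff 54.0 − 8.8×1.6 = 39.92): to r=0 gives 23.0 → no gain ✓; to r=7.1 gives 74.7 − 8.8×7.1 = 12.22 → no gain ✓.
Excellent (own payoff 74.7 − 1.2×7.1 = 66.18): to r=0 gives 23.0 → no gain ✓; to r=1.6 gives 54.0 − 1.2×1.6 = 52.08 → no gain ✓.
Mediocre (own payoff 23.0): to r=1.6 gives 54.0 − 10.8×1.6 = 36.72 → profitable ✗; to r=7.1 gives 74.7 − 10.8×7.1 = -1.98 → no gain ✓.
5 of the 6 constraints hold; not an equilibrium.

5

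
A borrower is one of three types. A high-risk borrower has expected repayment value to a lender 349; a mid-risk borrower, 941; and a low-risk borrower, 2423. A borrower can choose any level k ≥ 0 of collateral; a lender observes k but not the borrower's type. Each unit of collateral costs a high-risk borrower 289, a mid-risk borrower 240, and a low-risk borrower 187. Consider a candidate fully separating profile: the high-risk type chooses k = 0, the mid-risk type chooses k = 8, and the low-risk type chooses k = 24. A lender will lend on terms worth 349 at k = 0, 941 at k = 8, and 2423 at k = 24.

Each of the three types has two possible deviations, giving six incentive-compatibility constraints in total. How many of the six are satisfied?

High-risk (own payoff 349): to k=8 gives 941 − 289×8 = -1371 → no gain ✓; to k=24 gives 2423 − 289×24 = -4513 → no gain ✓.
Mid-risk (own payoff 941 − 240×8 = -979): to k=0 gives 349 → profitable ✗; to k=24 gives 2423 − 240×24 = -3337 → no gain ✓.
Low-risk (own payoff 2423 − 187×24 = -2065): to k=0 gives 349 → profitable ✗; to k=8 gives 941 − 187×8 = -555 → profitable ✗.
3 of the 6 constraints hold; not an equilibrium.

3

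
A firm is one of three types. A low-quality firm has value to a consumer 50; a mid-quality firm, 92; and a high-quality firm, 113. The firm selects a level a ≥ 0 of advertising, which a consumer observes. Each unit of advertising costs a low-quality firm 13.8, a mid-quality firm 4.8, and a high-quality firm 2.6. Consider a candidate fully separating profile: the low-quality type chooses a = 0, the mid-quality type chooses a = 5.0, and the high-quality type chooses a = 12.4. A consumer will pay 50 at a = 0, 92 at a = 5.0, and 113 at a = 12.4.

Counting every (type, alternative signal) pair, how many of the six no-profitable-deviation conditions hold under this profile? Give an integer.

6

High-quality (own payoff 113 − 2.6×12.4 = 80.76): to a=0 gives 50 → no gain ✓; to a=5.0 gives 92 − 2.6×5.0 = 79 → no gain ✓.
Mid-quality (own payoff 92 − 4.8×5.0 = 68): to a=0 gives 50 → no gain ✓; to a=12.4 gives 113 − 4.8×12.4 = 53.48 → no gain ✓.
Low-quality (own payoff 50): to a=5.0 gives 92 − 13.8×5.0 = 23 → no gain ✓; to a=12.4 gives 113 − 13.8×12.4 = -58.12 → no gain ✓.
6 of the 6 constraints hold; this profile is a separating equilibrium.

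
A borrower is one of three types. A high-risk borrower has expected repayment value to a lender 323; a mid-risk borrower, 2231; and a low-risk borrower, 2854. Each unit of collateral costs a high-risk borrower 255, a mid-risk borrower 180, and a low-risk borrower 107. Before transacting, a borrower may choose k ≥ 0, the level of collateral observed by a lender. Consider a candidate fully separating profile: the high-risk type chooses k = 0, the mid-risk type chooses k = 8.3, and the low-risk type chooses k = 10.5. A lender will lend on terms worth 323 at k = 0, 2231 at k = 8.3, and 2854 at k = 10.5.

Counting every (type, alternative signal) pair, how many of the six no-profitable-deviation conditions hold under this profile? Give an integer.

5

Mid-risk (own payoff 2231 − 180×8.3 = 737): to k=0 gives 323 → no gain ✓; to k=10.5 gives 2854 − 180×10.5 = 964 → profitable ✗.
Low-risk (own payoff 2854 − 107×10.5 = 1730.5): to k=0 gives 323 → no gain ✓; to k=8.3 gives 2231 − 107×8.3 = 1342.9 → no gain ✓.
High-risk (own payoff 323): to k=8.3 gives 2231 − 255×8.3 = 114.5 → no gain ✓; to k=10.5 gives 2854 − 255×10.5 = 176.5 → no gain ✓.
5 of the 6 constraints hold; not an equilibrium.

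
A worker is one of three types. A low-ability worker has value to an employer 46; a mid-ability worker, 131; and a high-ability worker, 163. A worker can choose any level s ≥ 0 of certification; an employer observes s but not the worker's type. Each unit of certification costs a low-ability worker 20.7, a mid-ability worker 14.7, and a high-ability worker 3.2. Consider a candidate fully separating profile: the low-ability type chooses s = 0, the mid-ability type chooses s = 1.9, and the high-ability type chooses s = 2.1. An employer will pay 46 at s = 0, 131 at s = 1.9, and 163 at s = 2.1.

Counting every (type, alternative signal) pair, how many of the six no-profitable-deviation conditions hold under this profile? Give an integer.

3

High-ability (own payoff 163 − 3.2×2.1 = 156.28): to s=0 gives 46 → no gain ✓; to s=1.9 gives 131 − 3.2×1.9 = 124.92 → no gain ✓.
Mid-ability (own payoff 131 − 14.7×1.9 = 103.07): to s=0 gives 46 → no gain ✓; to s=2.1 gives 163 − 14.7×2.1 = 132.13 → profitable ✗.
Low-ability (own payoff 46): to s=1.9 gives 131 − 20.7×1.9 = 91.67 → profitable ✗; to s=2.1 gives 163 − 20.7×2.1 = 119.53 → profitable ✗.
3 of the 6 constraints hold; not an equilibrium.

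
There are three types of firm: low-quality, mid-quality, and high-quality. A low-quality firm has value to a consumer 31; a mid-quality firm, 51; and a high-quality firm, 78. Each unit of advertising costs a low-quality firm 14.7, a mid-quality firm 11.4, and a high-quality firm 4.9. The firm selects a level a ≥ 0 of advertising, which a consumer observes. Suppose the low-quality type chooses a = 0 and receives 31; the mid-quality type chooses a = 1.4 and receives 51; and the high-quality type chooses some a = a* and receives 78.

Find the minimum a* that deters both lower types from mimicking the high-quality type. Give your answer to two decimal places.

Mid-quality type (on-path payoff 51 − 11.4×1.4 = 35.04) won't mimic when 35.04 ≥ 78 − 11.4·a*, i.e. a* ≥ 3.77.
Low-quality type (on-path payoff 31) won't mimic when 31 ≥ 78 − 14.7·a*, i.e. a* ≥ 3.20.
Both must hold, so a* = max(3.20, 3.77) = 3.77. The mid-quality type's constraint binds.

3.77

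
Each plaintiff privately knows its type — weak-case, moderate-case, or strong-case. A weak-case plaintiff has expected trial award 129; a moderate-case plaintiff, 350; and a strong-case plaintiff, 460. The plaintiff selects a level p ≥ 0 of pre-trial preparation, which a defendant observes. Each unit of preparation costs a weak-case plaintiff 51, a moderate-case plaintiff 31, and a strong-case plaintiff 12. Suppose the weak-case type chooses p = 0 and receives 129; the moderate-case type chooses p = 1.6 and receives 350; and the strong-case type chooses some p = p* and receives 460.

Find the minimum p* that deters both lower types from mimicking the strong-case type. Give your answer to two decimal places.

Weak-case type (on-path payoff 129) won't mimic when 129 ≥ 460 − 51·p*, i.e. p* ≥ 6.49.
Moderate-case type (on-path payoff 350 − 31×1.6 = 300.4) won't mimic when 300.4 ≥ 460 − 31·p*, i.e. p* ≥ 5.15.
Both must hold, so p* = max(6.49, 5.15) = 6.49. The weak-case type's constraint binds.

6.49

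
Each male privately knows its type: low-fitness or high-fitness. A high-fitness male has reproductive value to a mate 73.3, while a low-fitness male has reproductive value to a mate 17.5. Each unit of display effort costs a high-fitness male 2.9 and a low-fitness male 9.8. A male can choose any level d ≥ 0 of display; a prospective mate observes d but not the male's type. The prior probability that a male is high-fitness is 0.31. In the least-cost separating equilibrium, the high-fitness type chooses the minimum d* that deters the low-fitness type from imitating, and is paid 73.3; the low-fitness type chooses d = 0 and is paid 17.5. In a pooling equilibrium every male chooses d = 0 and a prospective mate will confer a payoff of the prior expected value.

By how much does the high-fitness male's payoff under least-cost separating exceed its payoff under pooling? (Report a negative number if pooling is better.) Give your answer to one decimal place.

22.0

Least-cost separating signal: d* solves 17.5 = 73.3 − 9.8·d*, so d* = (73.3 − 17.5)/9.8 ≈ 5.6939.
High-fitness type's separating payoff: 73.3 − 2.9 × d* = 73.3 − 2.9 × (73.3 − 17.5)/9.8 = 73.3 − 161.82/9.8 ≈ 56.788.
Pooling payoff: 0.31 × 73.3 + 0.69 × 17.5 = 34.798.
Difference: 56.788 − 34.798 = 21.99, i.e. 22.0 to one decimal place.
The high-fitness type prefers to separate.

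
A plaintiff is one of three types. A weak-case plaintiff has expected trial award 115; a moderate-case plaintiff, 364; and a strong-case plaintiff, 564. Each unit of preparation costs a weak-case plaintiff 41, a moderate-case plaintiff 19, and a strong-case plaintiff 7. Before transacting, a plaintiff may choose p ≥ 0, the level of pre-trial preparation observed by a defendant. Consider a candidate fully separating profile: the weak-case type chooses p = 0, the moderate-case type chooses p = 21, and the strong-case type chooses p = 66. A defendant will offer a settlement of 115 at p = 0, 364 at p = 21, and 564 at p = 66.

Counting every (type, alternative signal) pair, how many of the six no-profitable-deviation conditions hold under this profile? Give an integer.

Weak-case (own payoff 115): to p=21 gives 364 − 41×21 = -497 → no gain ✓; to p=66 gives 564 − 41×66 = -2142 → no gain ✓.
Moderate-case (own payoff 364 − 19×21 = -35): to p=0 gives 115 → profitable ✗; to p=66 gives 564 − 19×66 = -690 → no gain ✓.
Strong-case (own payoff 564 − 7×66 = 102): to p=0 gives 115 → profitable ✗; to p=21 gives 364 − 7×21 = 217 → profitable ✗.
3 of the 6 constraints hold; not an equilibrium.

3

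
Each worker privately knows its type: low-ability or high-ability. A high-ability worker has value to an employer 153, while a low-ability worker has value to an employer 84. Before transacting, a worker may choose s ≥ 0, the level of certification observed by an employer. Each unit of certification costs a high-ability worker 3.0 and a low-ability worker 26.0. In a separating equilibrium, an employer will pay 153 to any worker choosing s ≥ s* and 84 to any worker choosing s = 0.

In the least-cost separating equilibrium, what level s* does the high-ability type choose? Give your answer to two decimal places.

2.65

A low-ability worker choosing s = 0 receives 84.
Imitating at s* instead would pay 153 at cost 26.0·s*, netting 153 − 26.0·s*.
Indifference: 84 = 153 − 26.0·s*, so s* = (153 − 84) / 26.0 ≈ 2.65.
This is the low-ability type's binding incentive-compatibility constraint; any s ≥ 2.65 sustains separation on that side.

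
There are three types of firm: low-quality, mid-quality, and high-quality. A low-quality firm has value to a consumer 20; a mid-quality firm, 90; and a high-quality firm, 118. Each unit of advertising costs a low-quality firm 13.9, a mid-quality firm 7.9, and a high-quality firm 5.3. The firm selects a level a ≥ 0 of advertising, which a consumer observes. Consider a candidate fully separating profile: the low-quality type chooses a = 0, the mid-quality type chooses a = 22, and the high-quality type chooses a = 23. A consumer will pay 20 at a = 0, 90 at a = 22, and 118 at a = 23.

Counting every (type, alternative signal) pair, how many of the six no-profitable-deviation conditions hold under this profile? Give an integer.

3

Low-quality (own payoff 20): to a=22 gives 90 − 13.9×22 = -215.8 → no gain ✓; to a=23 gives 118 − 13.9×23 = -201.7 → no gain ✓.
Mid-quality (own payoff 90 − 7.9×22 = -83.8): to a=0 gives 20 → profitable ✗; to a=23 gives 118 − 7.9×23 = -63.7 → profitable ✗.
High-quality (own payoff 118 − 5.3×23 = -3.9): to a=0 gives 20 → profitable ✗; to a=22 gives 90 − 5.3×22 = -26.6 → no gain ✓.
3 of the 6 constraints hold; not an equilibrium.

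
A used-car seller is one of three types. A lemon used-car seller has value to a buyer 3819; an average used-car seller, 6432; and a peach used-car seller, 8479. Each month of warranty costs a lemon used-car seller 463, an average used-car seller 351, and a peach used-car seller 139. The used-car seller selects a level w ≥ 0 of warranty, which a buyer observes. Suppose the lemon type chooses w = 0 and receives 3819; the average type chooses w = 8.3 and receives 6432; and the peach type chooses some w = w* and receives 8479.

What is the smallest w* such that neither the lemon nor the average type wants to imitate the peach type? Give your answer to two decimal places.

14.13

Lemon type (on-path payoff 3819) won't mimic when 3819 ≥ 8479 − 463·w*, i.e. w* ≥ 10.06.
Average type (on-path payoff 6432 − 351×8.3 = 3518.7) won't mimic when 3518.7 ≥ 8479 − 351·w*, i.e. w* ≥ 14.13.
Both must hold, so w* = max(10.06, 14.13) = 14.13. The average type's constraint binds.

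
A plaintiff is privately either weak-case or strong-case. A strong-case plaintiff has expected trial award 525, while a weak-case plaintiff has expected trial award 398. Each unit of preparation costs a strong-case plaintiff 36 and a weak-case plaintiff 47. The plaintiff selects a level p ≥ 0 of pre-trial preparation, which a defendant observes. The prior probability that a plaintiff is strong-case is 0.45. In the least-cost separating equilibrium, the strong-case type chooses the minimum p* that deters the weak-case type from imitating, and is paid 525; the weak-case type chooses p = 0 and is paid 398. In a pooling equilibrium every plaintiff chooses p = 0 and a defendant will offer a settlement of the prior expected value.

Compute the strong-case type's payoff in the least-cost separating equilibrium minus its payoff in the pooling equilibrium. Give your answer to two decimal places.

-27.43

Least-cost separating signal: p* solves 398 = 525 − 47·p*, so p* = (525 − 398)/47 ≈ 2.7021.
Strong-case type's separating payoff: 525 − 36 × p* = 525 − 36 × (525 − 398)/47 = 525 − 4572/47 ≈ 427.7234.
Pooling payoff: 0.45 × 525 + 0.55 × 398 = 455.15.
Difference: 427.7234 − 455.15 = -27.4266, i.e. -27.43 to two decimal places.
The strong-case type would prefer the pooling outcome.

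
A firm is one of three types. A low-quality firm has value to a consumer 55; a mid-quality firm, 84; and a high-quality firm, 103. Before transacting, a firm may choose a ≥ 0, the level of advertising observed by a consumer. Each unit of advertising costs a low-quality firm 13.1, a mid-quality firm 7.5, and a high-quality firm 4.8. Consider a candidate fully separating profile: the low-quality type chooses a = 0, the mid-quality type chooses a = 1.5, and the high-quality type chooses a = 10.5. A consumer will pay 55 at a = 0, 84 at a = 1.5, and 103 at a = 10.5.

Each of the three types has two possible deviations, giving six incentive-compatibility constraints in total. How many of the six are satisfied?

3

Mid-quality (own payoff 84 − 7.5×1.5 = 72.75): to a=0 gives 55 → no gain ✓; to a=10.5 gives 103 − 7.5×10.5 = 24.25 → no gain ✓.
Low-quality (own payoff 55): to a=1.5 gives 84 − 13.1×1.5 = 64.35 → profitable ✗; to a=10.5 gives 103 − 13.1×10.5 = -34.55 → no gain ✓.
High-quality (own payoff 103 − 4.8×10.5 = 52.6): to a=0 gives 55 → profitable ✗; to a=1.5 gives 84 − 4.8×1.5 = 76.8 → profitable ✗.
3 of the 6 constraints hold; not an equilibrium.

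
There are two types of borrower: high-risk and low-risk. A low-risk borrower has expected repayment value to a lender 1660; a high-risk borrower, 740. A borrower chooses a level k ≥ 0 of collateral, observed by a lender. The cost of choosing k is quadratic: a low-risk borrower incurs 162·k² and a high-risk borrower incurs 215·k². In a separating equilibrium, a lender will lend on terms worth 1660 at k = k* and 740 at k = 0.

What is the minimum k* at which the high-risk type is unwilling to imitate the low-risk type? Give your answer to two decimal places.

The high-risk type at k = 0 receives 740; imitating at k* yields 1660 − 215·k*².
Indifference: 740 = 1660 − 215·k*², so k*² = (1660 − 740) / 215 ≈ 4.2791.
k* = √4.2791 ≈ 2.07.

2.07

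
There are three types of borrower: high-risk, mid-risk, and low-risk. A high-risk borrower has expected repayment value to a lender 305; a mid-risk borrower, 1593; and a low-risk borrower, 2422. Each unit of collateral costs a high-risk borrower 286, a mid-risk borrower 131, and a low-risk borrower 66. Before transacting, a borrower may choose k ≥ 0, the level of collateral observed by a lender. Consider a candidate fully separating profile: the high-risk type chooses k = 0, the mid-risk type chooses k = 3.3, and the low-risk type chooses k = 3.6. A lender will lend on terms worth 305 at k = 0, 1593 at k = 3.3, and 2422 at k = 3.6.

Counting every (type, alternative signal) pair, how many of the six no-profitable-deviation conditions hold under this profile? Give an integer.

3

Low-risk (own payoff 2422 − 66×3.6 = 2184.4): to k=0 gives 305 → no gain ✓; to k=3.3 gives 1593 − 66×3.3 = 1375.2 → no gain ✓.
Mid-risk (own payoff 1593 − 131×3.3 = 1160.7): to k=0 gives 305 → no gain ✓; to k=3.6 gives 2422 − 131×3.6 = 1950.4 → profitable ✗.
High-risk (own payoff 305): to k=3.3 gives 1593 − 286×3.3 = 649.2 → profitable ✗; to k=3.6 gives 2422 − 286×3.6 = 1392.4 → profitable ✗.
3 of the 6 constraints hold; not an equilibrium.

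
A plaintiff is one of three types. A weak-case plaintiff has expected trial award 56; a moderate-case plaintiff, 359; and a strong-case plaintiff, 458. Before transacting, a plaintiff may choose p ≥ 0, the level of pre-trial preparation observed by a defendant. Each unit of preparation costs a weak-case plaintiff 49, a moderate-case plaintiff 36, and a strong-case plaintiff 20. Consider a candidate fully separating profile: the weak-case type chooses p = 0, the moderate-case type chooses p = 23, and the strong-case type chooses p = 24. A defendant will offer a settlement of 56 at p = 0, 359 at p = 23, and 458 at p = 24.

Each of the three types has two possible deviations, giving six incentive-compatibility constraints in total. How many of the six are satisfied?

3

Weak-case (own payoff 56): to p=23 gives 359 − 49×23 = -768 → no gain ✓; to p=24 gives 458 − 49×24 = -718 → no gain ✓.
Strong-case (own payoff 458 − 20×24 = -22): to p=0 gives 56 → profitable ✗; to p=23 gives 359 − 20×23 = -101 → no gain ✓.
Moderate-case (own payoff 359 − 36×23 = -469): to p=0 gives 56 → profitable ✗; to p=24 gives 458 − 36×24 = -406 → profitable ✗.
3 of the 6 constraints hold; not an equilibrium.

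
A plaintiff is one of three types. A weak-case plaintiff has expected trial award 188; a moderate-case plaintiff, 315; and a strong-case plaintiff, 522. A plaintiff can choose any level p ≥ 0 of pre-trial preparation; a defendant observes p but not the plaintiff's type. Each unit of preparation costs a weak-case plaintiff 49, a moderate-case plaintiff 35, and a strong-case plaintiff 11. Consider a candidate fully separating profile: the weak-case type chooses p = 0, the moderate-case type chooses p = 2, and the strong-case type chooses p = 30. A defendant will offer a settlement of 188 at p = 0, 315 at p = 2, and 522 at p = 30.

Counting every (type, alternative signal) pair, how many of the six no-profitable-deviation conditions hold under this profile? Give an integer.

Weak-case (own payoff 188): to p=2 gives 315 − 49×2 = 217 → profitable ✗; to p=30 gives 522 − 49×30 = -948 → no gain ✓.
Moderate-case (own payoff 315 − 35×2 = 245): to p=0 gives 188 → no gain ✓; to p=30 gives 522 − 35×30 = -528 → no gain ✓.
Strong-case (own payoff 522 − 11×30 = 192): to p=0 gives 188 → no gain ✓; to p=2 gives 315 − 11×2 = 293 → profitable ✗.
4 of the 6 constraints hold; not an equilibrium.

4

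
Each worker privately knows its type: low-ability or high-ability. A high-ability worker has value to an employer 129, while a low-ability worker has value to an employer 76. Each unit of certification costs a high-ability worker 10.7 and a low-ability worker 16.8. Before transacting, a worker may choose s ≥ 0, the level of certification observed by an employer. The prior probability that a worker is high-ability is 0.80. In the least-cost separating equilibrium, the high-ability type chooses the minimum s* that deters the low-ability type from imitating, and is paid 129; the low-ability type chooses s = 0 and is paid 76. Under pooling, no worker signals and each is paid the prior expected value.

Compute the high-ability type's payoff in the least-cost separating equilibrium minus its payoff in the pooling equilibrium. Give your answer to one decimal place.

Least-cost separating signal: s* solves 76 = 129 − 16.8·s*, so s* = (129 − 76)/16.8 ≈ 3.1548.
High-ability type's separating payoff: 129 − 10.7 × s* = 129 − 10.7 × (129 − 76)/16.8 = 129 − 567.1/16.8 ≈ 95.244.
Pooling payoff: 0.80 × 129 + 0.20 × 76 = 118.4.
Difference: 95.244 − 118.4 = -23.156, i.e. -23.2 to one decimal place.
The high-ability type would prefer the pooling outcome.

-23.2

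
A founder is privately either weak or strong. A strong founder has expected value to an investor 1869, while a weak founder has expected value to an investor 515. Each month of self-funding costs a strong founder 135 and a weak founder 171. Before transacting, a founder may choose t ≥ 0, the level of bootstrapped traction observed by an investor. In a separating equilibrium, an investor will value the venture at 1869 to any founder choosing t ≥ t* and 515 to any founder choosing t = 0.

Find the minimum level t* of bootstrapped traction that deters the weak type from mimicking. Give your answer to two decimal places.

A weak founder choosing t = 0 receives 515.
Imitating at t* instead would pay 1869 at cost 171·t*, netting 1869 − 171·t*.
Indifference: 515 = 1869 − 171·t*, so t* = (1869 − 515) / 171 ≈ 7.92.
This is the weak type's binding incentive-compatibility constraint; any t ≥ 7.92 sustains separation on that side.

7.92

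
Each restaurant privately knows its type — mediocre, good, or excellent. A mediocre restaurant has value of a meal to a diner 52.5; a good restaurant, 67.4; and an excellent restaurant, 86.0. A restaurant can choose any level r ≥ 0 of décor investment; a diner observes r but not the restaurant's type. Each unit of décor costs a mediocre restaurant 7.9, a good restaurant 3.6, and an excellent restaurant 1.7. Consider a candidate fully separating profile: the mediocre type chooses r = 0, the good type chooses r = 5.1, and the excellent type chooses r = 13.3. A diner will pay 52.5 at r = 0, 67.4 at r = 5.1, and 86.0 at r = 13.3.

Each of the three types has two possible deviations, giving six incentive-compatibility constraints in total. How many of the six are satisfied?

5

Mediocre (own payoff 52.5): to r=5.1 gives 67.4 − 7.9×5.1 = 27.11 → no gain ✓; to r=13.3 gives 86.0 − 7.9×13.3 = -19.07 → no gain ✓.
Excellent (own payoff 86.0 − 1.7×13.3 = 63.39): to r=0 gives 52.5 → no gain ✓; to r=5.1 gives 67.4 − 1.7×5.1 = 58.73 → no gain ✓.
Good (own payoff 67.4 − 3.6×5.1 = 49.04): to r=0 gives 52.5 → profitable ✗; to r=13.3 gives 86.0 − 3.6×13.3 = 38.12 → no gain ✓.
5 of the 6 constraints hold; not an equilibrium.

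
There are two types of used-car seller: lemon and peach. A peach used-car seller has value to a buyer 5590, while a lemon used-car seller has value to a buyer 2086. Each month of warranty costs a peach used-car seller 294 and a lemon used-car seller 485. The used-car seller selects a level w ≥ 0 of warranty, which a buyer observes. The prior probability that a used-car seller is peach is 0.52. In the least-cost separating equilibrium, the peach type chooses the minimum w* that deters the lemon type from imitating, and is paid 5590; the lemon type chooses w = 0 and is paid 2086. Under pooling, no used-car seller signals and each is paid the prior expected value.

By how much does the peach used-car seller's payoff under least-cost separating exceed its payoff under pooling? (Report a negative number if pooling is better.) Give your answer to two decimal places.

Least-cost separating signal: w* solves 2086 = 5590 − 485·w*, so w* = (5590 − 2086)/485 ≈ 7.2247.
Peach type's separating payoff: 5590 − 294 × w* = 5590 − 294 × (5590 − 2086)/485 = 5590 − 1030176/485 ≈ 3465.9258.
Pooling payoff: 0.52 × 5590 + 0.48 × 2086 = 3908.08.
Difference: 3465.9258 − 3908.08 = -442.1542, i.e. -442.15 to two decimal places.
The peach type would prefer the pooling outcome.

-442.15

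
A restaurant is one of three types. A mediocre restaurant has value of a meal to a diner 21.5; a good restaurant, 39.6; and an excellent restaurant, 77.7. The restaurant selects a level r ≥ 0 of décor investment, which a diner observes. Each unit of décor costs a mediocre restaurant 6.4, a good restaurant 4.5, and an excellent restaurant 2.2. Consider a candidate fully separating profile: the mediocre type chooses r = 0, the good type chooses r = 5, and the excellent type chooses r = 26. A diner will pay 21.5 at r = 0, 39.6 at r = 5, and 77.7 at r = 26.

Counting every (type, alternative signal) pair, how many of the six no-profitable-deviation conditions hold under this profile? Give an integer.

Mediocre (own payoff 21.5): to r=5 gives 39.6 − 6.4×5 = 7.6 → no gain ✓; to r=26 gives 77.7 − 6.4×26 = -88.7 → no gain ✓.
Good (own payoff 39.6 − 4.5×5 = 17.1): to r=0 gives 21.5 → profitable ✗; to r=26 gives 77.7 − 4.5×26 = -39.3 → no gain ✓.
Excellent (own payoff 77.7 − 2.2×26 = 20.5): to r=0 gives 21.5 → profitable ✗; to r=5 gives 39.6 − 2.2×5 = 28.6 → profitable ✗.
3 of the 6 constraints hold; not an equilibrium.

3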